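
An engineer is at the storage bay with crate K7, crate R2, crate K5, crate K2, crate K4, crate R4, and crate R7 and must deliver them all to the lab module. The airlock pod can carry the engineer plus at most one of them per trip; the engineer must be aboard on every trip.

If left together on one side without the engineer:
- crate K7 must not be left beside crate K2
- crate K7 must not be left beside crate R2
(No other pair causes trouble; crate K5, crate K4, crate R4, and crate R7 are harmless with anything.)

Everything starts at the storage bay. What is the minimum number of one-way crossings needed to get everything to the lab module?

15

Counting alone: the engineer can take at most 1 across per trip to the lab module, so moving all 7 needs at least 7 loaded trips out, with a return between consecutive ones — at least 13 crossings.
The safety rule pushes this higher. Following every safe sequence of crossings, the most of the 7 that can be at the lab module as the airlock pod arrives there on crossing 13 is 6 — never all 7.
So no plan with fewer than 15 crossings exists, and this one achieves 15:
1. Engineer goes to the lab module with crate K7.  [the storage bay: crate K2, crate K4, crate K5, crate R2, crate R4, crate R7 | the lab module: crate K7]
2. Engineer goes back to the storage bay alone.  [the storage bay: crate K2, crate K4, crate K5, crate R2, crate R4, crate R7 | the lab module: crate K7]
3. Engineer goes to the lab module with crate R2.  [the storage bay: crate K2, crate K4, crate K5, crate R4, crate R7 | the lab module: crate K7, crate R2]
4. Engineer goes back to the storage bay with crate K7.  [the storage bay: crate K2, crate K4, crate K5, crate K7, crate R4, crate R7 | the lab module: crate R2]
5. Engineer goes to the lab module with crate K2.  [the storage bay: crate K4, crate K5, crate K7, crate R4, crate R7 | the lab module: crate K2, crate R2]
6. Engineer goes back to the storage bay alone.  [the storage bay: crate K4, crate K5, crate K7, crate R4, crate R7 | the lab module: crate K2, crate R2]
7. Engineer goes to the lab module with crate K5.  [the storage bay: crate K4, crate K7, crate R4, crate R7 | the lab module: crate K2, crate K5, crate R2]
8. Engineer goes back to the storage bay alone.  [the storage bay: crate K4, crate K7, crate R4, crate R7 | the lab module: crate K2, crate K5, crate R2]
9. Engineer goes to the lab module with crate K4.  [the storage bay: crate K7, crate R4, crate R7 | the lab module: crate K2, crate K4, crate K5, crate R2]
10. Engineer goes back to the storage bay alone.  [the storage bay: crate K7, crate R4, crate R7 | the lab module: crate K2, crate K4, crate K5, crate R2]
11. Engineer goes to the lab module with crate R4.  [the storage bay: crate K7, crate R7 | the lab module: crate K2, crate K4, crate K5, crate R2, crate R4]
12. Engineer goes back to the storage bay alone.  [the storage bay: crate K7, crate R7 | the lab module: crate K2, crate K4, crate K5, crate R2, crate R4]
13. Engineer goes to the lab module with crate R7.  [the storage bay: crate K7 | the lab module: crate K2, crate K4, crate K5, crate R2, crate R4, crate R7]
14. Engineer goes back to the storage bay alone.  [the storage bay: crate K7 | the lab module: crate K2, crate K4, crate K5, crate R2, crate R4, crate R7]
15. Engineer goes to the lab module with crate K7.  [the storage bay: — | the lab module: crate K2, crate K4, crate K5, crate K7, crate R2, crate R4, crate R7]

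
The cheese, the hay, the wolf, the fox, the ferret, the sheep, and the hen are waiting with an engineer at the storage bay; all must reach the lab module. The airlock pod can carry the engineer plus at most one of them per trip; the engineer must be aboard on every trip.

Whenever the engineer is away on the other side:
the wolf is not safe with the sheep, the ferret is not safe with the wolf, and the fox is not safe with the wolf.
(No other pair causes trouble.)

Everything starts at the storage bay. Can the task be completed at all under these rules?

No

Following every safe sequence of crossings from the start, the most of the 7 that can be at the lab module as the airlock pod arrives there on crossings 1, 3, 5, 7, 9 is 1, 2, 3, 4, 5 respectively; the best ever achieved is 5 of 7.
From crossing 11 on, no configuration arises that was not already reachable earlier: only 72 distinct safe configurations (who is on which side, and where the airlock pod is) can ever be reached, none of them has everyone across, and every continuation just revisits them. So no valid plan exists.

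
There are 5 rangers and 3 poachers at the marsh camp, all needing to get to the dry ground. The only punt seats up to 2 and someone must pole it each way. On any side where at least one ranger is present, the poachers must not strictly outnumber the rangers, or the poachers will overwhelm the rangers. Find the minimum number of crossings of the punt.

Counting alone: each trip to the dry ground takes at most 2 across and each return brings at least 1 back, so after t trips out (and t−1 returns) at most 2t − (t−1) of the 8 are across; that first reaches 8 at t = 7, so at least 13 crossings are needed.
The plan below uses exactly 13 crossings, so it is optimal:
1. 2 poachers → the dry ground.  (the marsh camp: 5R 1P; the dry ground: 0R 2P)
2. 1 poacher ← the marsh camp.  (the marsh camp: 5R 2P; the dry ground: 0R 1P)
3. 2 poachers → the dry ground.  (the marsh camp: 5R 0P; the dry ground: 0R 3P)
4. 1 poacher ← the marsh camp.  (the marsh camp: 5R 1P; the dry ground: 0R 2P)
5. 2 rangers → the dry ground.  (the marsh camp: 3R 1P; the dry ground: 2R 2P)
6. 1 poacher ← the marsh camp.  (the marsh camp: 3R 2P; the dry ground: 2R 1P)
7. 1 ranger and 1 poacher → the dry ground.  (the marsh camp: 2R 1P; the dry ground: 3R 2P)
8. 1 poacher ← the marsh camp.  (the marsh camp: 2R 2P; the dry ground: 3R 1P)
9. 2 poachers → the dry ground.  (the marsh camp: 2R 0P; the dry ground: 3R 3P)
10. 1 poacher ← the marsh camp.  (the marsh camp: 2R 1P; the dry ground: 3R 2P)
11. 1 ranger and 1 poacher → the dry ground.  (the marsh camp: 1R 0P; the dry ground: 4R 3P)
12. 1 poacher ← the marsh camp.  (the marsh camp: 1R 1P; the dry ground: 4R 2P)
13. 1 ranger and 1 poacher → the dry ground.  (the marsh camp: 0R 0P; the dry ground: 5R 3P)

13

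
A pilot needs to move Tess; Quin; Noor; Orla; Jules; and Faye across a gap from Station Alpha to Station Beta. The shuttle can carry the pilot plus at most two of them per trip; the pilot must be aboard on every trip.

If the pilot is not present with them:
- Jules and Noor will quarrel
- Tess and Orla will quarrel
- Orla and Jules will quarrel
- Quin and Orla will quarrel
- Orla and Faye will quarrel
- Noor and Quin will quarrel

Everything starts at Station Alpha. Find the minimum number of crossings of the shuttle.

7

Counting alone: the pilot can take at most 2 across per trip to Station Beta, so moving all 6 needs at least 3 loaded trips out, with a return between consecutive ones — at least 5 crossings.
The safety rule pushes this higher. Following every safe sequence of crossings, the most of the 6 that can be at Station Beta as the shuttle arrives there on crossing 5 is 5 — never all 6.
So no plan with fewer than 7 crossings exists, and this one achieves 7:
1. Pilot goes to Station Beta with Noor and Orla.
2. Pilot goes back to Station Alpha alone.
3. Pilot goes to Station Beta with Quin and Tess.
4. Pilot goes back to Station Alpha with Noor and Orla.
5. Pilot goes to Station Beta with Faye and Jules.
6. Pilot goes back to Station Alpha alone.
7. Pilot goes to Station Beta with Noor and Orla.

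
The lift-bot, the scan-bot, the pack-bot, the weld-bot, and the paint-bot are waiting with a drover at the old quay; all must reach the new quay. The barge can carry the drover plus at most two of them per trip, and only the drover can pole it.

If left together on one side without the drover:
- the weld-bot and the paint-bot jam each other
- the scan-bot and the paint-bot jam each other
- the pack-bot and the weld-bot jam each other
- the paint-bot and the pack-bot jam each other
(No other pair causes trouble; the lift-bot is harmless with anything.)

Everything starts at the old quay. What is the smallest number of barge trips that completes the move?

Counting alone: the drover can take at most 2 across per trip to the new quay, so moving all 5 needs at least 3 loaded trips out, with a return between consecutive ones — at least 5 crossings.
The safety rule pushes this higher. Following every safe sequence of crossings, the most of the 5 that can be at the new quay as the barge arrives there on crossing 5 is 4 — never all 5.
So no plan with fewer than 7 crossings exists, and this one achieves 7:
1. Drover goes to the new quay with the pack-bot and the paint-bot.  [the old quay: the lift-bot, the scan-bot, the weld-bot | the new quay: the pack-bot, the paint-bot]
2. Drover goes back to the old quay with the pack-bot.  [the old quay: the lift-bot, the pack-bot, the scan-bot, the weld-bot | the new quay: the paint-bot]
3. Drover goes to the new quay with the lift-bot and the pack-bot.  [the old quay: the scan-bot, the weld-bot | the new quay: the lift-bot, the pack-bot, the paint-bot]
4. Drover goes back to the old quay with the pack-bot.  [the old quay: the pack-bot, the scan-bot, the weld-bot | the new quay: the lift-bot, the paint-bot]
5. Drover goes to the new quay with the pack-bot and the scan-bot.  [the old quay: the weld-bot | the new quay: the lift-bot, the pack-bot, the paint-bot, the scan-bot]
6. Drover goes back to the old quay with the paint-bot.  [the old quay: the paint-bot, the weld-bot | the new quay: the lift-bot, the pack-bot, the scan-bot]
7. Drover goes to the new quay with the paint-bot and the weld-bot.  [the old quay: — | the new quay: the lift-bot, the pack-bot, the paint-bot, the scan-bot, the weld-bot]

7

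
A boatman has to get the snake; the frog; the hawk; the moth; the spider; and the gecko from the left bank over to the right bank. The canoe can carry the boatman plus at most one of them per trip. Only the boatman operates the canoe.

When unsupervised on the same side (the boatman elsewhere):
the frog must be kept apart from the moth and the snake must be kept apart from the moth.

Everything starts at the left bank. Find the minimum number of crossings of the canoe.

Counting alone: the boatman can take at most 1 across per trip to the right bank, so moving all 6 needs at least 6 loaded trips out, with a return between consecutive ones — at least 11 crossings.
The safety rule pushes this higher. Following every safe sequence of crossings, the most of the 6 that can be at the right bank as the canoe arrives there on crossing 11 is 5 — never all 6.
So no plan with fewer than 13 crossings exists, and this one achieves 13:
1. Boatman goes to the right bank with the moth.  [the left bank: the frog, the gecko, the hawk, the snake, the spider | the right bank: the moth]
2. Boatman goes back to the left bank alone.  [the left bank: the frog, the gecko, the hawk, the snake, the spider | the right bank: the moth]
3. Boatman goes to the right bank with the snake.  [the left bank: the frog, the gecko, the hawk, the spider | the right bank: the moth, the snake]
4. Boatman goes back to the left bank with the moth.  [the left bank: the frog, the gecko, the hawk, the moth, the spider | the right bank: the snake]
5. Boatman goes to the right bank with the frog.  [the left bank: the gecko, the hawk, the moth, the spider | the right bank: the frog, the snake]
6. Boatman goes back to the left bank alone.  [the left bank: the gecko, the hawk, the moth, the spider | the right bank: the frog, the snake]
7. Boatman goes to the right bank with the hawk.  [the left bank: the gecko, the moth, the spider | the right bank: the frog, the hawk, the snake]
8. Boatman goes back to the left bank alone.  [the left bank: the gecko, the moth, the spider | the right bank: the frog, the hawk, the snake]
9. Boatman goes to the right bank with the spider.  [the left bank: the gecko, the moth | the right bank: the frog, the hawk, the snake, the spider]
10. Boatman goes back to the left bank alone.  [the left bank: the gecko, the moth | the right bank: the frog, the hawk, the snake, the spider]
11. Boatman goes to the right bank with the gecko.  [the left bank: the moth | the right bank: the frog, the gecko, the hawk, the snake, the spider]
12. Boatman goes back to the left bank alone.  [the left bank: the moth | the right bank: the frog, the gecko, the hawk, the snake, the spider]
13. Boatman goes to the right bank with the moth.  [the left bank: — | the right bank: the frog, the gecko, the hawk, the moth, the snake, the spider]

13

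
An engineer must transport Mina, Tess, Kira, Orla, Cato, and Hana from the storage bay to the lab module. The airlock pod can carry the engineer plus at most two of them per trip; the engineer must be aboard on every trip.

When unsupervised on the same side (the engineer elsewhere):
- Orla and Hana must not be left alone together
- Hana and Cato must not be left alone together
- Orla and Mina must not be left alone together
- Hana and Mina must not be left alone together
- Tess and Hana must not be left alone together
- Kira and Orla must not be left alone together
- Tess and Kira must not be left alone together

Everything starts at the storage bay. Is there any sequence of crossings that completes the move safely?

Whatever the first load, the items left behind include a forbidden pair without the engineer. No opening move is safe, so no plan exists.

No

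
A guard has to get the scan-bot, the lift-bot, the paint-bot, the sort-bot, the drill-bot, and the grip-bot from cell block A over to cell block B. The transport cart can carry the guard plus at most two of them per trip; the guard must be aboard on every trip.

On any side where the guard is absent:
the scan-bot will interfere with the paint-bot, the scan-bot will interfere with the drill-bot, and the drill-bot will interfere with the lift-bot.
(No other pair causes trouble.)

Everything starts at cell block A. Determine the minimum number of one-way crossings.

5

Counting alone: the guard can take at most 2 across per trip to cell block B, so moving all 6 needs at least 3 loaded trips out, with a return between consecutive ones — at least 5 crossings.
The plan below uses exactly 5 crossings, so it is optimal:
1. Guard goes to cell block B with the lift-bot and the scan-bot.
2. Guard goes back to cell block A alone.
3. Guard goes to cell block B with the grip-bot and the sort-bot.
4. Guard goes back to cell block A alone.
5. Guard goes to cell block B with the drill-bot and the paint-bot.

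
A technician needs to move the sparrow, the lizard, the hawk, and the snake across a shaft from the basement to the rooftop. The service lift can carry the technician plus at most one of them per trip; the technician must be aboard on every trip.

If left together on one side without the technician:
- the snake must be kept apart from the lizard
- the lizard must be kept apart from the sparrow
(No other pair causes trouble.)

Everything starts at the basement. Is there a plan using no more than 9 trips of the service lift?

Yes

Yes — this plan uses 9 crossings (≤ 9):
1. Technician goes to the rooftop with the lizard.  [the basement: the hawk, the snake, the sparrow | the rooftop: the lizard]
2. Technician goes back to the basement alone.  [the basement: the hawk, the snake, the sparrow | the rooftop: the lizard]
3. Technician goes to the rooftop with the sparrow.  [the basement: the hawk, the snake | the rooftop: the lizard, the sparrow]
4. Technician goes back to the basement with the lizard.  [the basement: the hawk, the lizard, the snake | the rooftop: the sparrow]
5. Technician goes to the rooftop with the snake.  [the basement: the hawk, the lizard | the rooftop: the snake, the sparrow]
6. Technician goes back to the basement alone.  [the basement: the hawk, the lizard | the rooftop: the snake, the sparrow]
7. Technician goes to the rooftop with the hawk.  [the basement: the lizard | the rooftop: the hawk, the snake, the sparrow]
8. Technician goes back to the basement alone.  [the basement: the lizard | the rooftop: the hawk, the snake, the sparrow]
9. Technician goes to the rooftop with the lizard.  [the basement: — | the rooftop: the hawk, the lizard, the snake, the sparrow]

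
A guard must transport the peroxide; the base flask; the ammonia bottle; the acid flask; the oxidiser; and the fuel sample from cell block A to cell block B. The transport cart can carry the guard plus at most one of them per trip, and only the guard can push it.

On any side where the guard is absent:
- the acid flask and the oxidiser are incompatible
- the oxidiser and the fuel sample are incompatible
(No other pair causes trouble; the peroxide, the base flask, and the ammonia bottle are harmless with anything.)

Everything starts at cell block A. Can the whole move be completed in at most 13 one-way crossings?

Yes

Yes — this plan uses 13 crossings (≤ 13):
1. Guard goes to cell block B with the oxidiser.
2. Guard goes back to cell block A alone.
3. Guard goes to cell block B with the peroxide.
4. Guard goes back to cell block A alone.
5. Guard goes to cell block B with the base flask.
6. Guard goes back to cell block A alone.
7. Guard goes to cell block B with the ammonia bottle.
8. Guard goes back to cell block A alone.
9. Guard goes to cell block B with the acid flask.
10. Guard goes back to cell block A with the oxidiser.
11. Guard goes to cell block B with the fuel sample.
12. Guard goes back to cell block A alone.
13. Guard goes to cell block B with the oxidiser.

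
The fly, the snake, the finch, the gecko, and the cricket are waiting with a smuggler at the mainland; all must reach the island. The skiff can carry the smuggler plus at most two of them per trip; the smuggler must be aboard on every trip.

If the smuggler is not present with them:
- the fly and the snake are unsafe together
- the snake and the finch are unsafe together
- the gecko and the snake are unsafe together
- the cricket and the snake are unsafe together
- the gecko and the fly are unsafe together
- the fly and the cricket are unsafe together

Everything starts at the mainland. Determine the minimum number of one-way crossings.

Counting alone: the smuggler can take at most 2 across per trip to the island, so moving all 5 needs at least 3 loaded trips out, with a return between consecutive ones — at least 5 crossings.
The safety rule pushes this higher. Following every safe sequence of crossings, the most of the 5 that can be at the island as the skiff arrives there on crossing 5 is 4 — never all 5.
So no plan with fewer than 7 crossings exists, and this one achieves 7:
1. Smuggler goes to the island with the fly and the snake.
2. Smuggler goes back to the mainland with the fly.
3. Smuggler goes to the island with the finch and the fly.
4. Smuggler goes back to the mainland with the snake.
5. Smuggler goes to the island with the cricket and the gecko.
6. Smuggler goes back to the mainland with the fly.
7. Smuggler goes to the island with the fly and the snake.

7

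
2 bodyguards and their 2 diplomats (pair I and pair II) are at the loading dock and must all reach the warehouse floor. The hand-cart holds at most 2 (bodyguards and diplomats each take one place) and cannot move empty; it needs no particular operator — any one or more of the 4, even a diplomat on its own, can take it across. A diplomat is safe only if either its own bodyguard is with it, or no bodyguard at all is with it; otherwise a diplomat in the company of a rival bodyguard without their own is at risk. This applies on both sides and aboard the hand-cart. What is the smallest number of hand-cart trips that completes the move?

Counting alone: each trip to the warehouse floor takes at most 2 across and each return brings at least 1 back, so after t trips out (and t−1 returns) at most 2t − (t−1) of the 4 are across; that first reaches 4 at t = 3, so at least 5 crossings are needed.
The plan below uses exactly 5 crossings, so it is optimal:
1. bodyguard I and diplomat I cross → the warehouse floor.
2. bodyguard I crosses ← the loading dock.
3. bodyguard I and bodyguard II cross → the warehouse floor.
4. bodyguard II crosses ← the loading dock.
5. bodyguard II and diplomat II cross → the warehouse floor.

5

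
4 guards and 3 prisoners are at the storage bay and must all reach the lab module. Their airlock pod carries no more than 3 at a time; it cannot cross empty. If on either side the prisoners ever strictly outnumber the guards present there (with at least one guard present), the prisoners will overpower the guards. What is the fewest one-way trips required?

5

Counting alone: each trip to the lab module takes at most 3 across and each return brings at least 1 back, so after t trips out (and t−1 returns) at most 3t − (t−1) of the 7 are across; that first reaches 7 at t = 3, so at least 5 crossings are needed.
The plan below uses exactly 5 crossings, so it is optimal:
1. 3 prisoners → the lab module.  (the storage bay: 4G 0P; the lab module: 0G 3P)
2. 1 prisoner ← the storage bay.  (the storage bay: 4G 1P; the lab module: 0G 2P)
3. 3 guards → the lab module.  (the storage bay: 1G 1P; the lab module: 3G 2P)
4. 1 guard ← the storage bay.  (the storage bay: 2G 1P; the lab module: 2G 2P)
5. 2 guards and 1 prisoner → the lab module.  (the storage bay: 0G 0P; the lab module: 4G 3P)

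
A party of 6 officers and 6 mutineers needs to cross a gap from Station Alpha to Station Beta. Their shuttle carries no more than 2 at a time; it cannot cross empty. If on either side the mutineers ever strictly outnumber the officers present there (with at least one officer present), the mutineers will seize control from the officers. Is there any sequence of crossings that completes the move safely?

No

Following every safe sequence of crossings from the start, the most of the 12 that can be at Station Beta as the shuttle arrives there on crossings 1, 3, 5, 7, 9 is 2, 3, 4, 5, 6 respectively; the best ever achieved is 6 of 12.
From crossing 11 on, no configuration arises that was not already reachable earlier: only 15 distinct safe configurations (who is on which side, and where the shuttle is) can ever be reached, none of them has everyone across, and every continuation just revisits them. They are: 0 officers + 0 mutineers across (shuttle back at the start); 0 officers + 1 mutineer across (shuttle there); 0 officers + 1 mutineer across (shuttle back at the start); 0 officers + 2 mutineers across (shuttle there); 0 officers + 2 mutineers across (shuttle back at the start); 0 officers + 3 mutineers across (shuttle there); 0 officers + 3 mutineers across (shuttle back at the start); 0 officers + 4 mutineers across (shuttle there); 0 officers + 4 mutineers across (shuttle back at the start); 0 officers + 5 mutineers across (shuttle there); 0 officers + 5 mutineers across (shuttle back at the start); 0 officers + 6 mutineers across (shuttle there); 1 officer + 1 mutineer across (shuttle there); 1 officer + 1 mutineer across (shuttle back at the start); 2 officers + 2 mutineers across (shuttle there). So no valid plan exists.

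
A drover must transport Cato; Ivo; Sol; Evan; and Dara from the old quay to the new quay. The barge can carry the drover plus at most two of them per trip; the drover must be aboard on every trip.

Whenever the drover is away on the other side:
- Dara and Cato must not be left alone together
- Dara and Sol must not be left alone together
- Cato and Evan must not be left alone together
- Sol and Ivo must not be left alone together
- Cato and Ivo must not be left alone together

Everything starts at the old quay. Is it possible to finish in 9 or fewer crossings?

Yes

Yes — this plan uses 7 crossings (≤ 9):
1. Drover goes to the new quay with Cato and Sol.  [the old quay: Dara, Evan, Ivo | the new quay: Cato, Sol]
2. Drover goes back to the old quay alone.  [the old quay: Dara, Evan, Ivo | the new quay: Cato, Sol]
3. Drover goes to the new quay with Ivo.  [the old quay: Dara, Evan | the new quay: Cato, Ivo, Sol]
4. Drover goes back to the old quay with Cato and Sol.  [the old quay: Cato, Dara, Evan, Sol | the new quay: Ivo]
5. Drover goes to the new quay with Dara and Evan.  [the old quay: Cato, Sol | the new quay: Dara, Evan, Ivo]
6. Drover goes back to the old quay alone.  [the old quay: Cato, Sol | the new quay: Dara, Evan, Ivo]
7. Drover goes to the new quay with Cato and Sol.  [the old quay: — | the new quay: Cato, Dara, Evan, Ivo, Sol]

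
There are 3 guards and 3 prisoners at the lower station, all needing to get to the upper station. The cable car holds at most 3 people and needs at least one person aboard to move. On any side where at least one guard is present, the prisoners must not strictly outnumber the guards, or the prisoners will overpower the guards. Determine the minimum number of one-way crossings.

5

Counting alone: each trip to the upper station takes at most 3 across and each return brings at least 1 back, so after t trips out (and t−1 returns) at most 3t − (t−1) of the 6 are across; that first reaches 6 at t = 3, so at least 5 crossings are needed.
The plan below uses exactly 5 crossings, so it is optimal:
1. 2 prisoners → the upper station.  (the lower station: 3G 1P; the upper station: 0G 2P)
2. 1 prisoner ← the lower station.  (the lower station: 3G 2P; the upper station: 0G 1P)
3. 3 guards → the upper station.  (the lower station: 0G 2P; the upper station: 3G 1P)
4. 1 prisoner ← the lower station.  (the lower station: 0G 3P; the upper station: 3G 0P)
5. 3 prisoners → the upper station.  (the lower station: 0G 0P; the upper station: 3G 3P)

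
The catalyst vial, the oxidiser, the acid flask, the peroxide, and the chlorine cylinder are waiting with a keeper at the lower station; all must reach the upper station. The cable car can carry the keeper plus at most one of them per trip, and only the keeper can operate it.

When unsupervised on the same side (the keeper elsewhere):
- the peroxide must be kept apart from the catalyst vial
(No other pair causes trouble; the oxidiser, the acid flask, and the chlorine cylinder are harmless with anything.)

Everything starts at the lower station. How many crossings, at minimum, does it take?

Counting alone: the keeper can take at most 1 across per trip to the upper station, so moving all 5 needs at least 5 loaded trips out, with a return between consecutive ones — at least 9 crossings.
The plan below uses exactly 9 crossings, so it is optimal:
1. Keeper goes to the upper station with the catalyst vial.  [the lower station: the acid flask, the chlorine cylinder, the oxidiser, the peroxide | the upper station: the catalyst vial]
2. Keeper goes back to the lower station alone.  [the lower station: the acid flask, the chlorine cylinder, the oxidiser, the peroxide | the upper station: the catalyst vial]
3. Keeper goes to the upper station with the oxidiser.  [the lower station: the acid flask, the chlorine cylinder, the peroxide | the upper station: the catalyst vial, the oxidiser]
4. Keeper goes back to the lower station alone.  [the lower station: the acid flask, the chlorine cylinder, the peroxide | the upper station: the catalyst vial, the oxidiser]
5. Keeper goes to the upper station with the acid flask.  [the lower station: the chlorine cylinder, the peroxide | the upper station: the acid flask, the catalyst vial, the oxidiser]
6. Keeper goes back to the lower station alone.  [the lower station: the chlorine cylinder, the peroxide | the upper station: the acid flask, the catalyst vial, the oxidiser]
7. Keeper goes to the upper station with the chlorine cylinder.  [the lower station: the peroxide | the upper station: the acid flask, the catalyst vial, the chlorine cylinder, the oxidiser]
8. Keeper goes back to the lower station alone.  [the lower station: the peroxide | the upper station: the acid flask, the catalyst vial, the chlorine cylinder, the oxidiser]
9. Keeper goes to the upper station with the peroxide.  [the lower station: — | the upper station: the acid flask, the catalyst vial, the chlorine cylinder, the oxidiser, the peroxide]

9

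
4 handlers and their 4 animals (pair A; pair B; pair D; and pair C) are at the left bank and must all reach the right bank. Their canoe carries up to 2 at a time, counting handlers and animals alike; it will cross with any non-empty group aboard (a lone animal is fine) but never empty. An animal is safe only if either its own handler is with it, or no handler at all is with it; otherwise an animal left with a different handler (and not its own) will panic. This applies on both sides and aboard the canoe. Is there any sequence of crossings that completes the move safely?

Following every safe sequence of crossings from the start, the most of the 8 that can be at the right bank as the canoe arrives there on crossings 1, 3, 5 is 2, 3, 4 respectively; the best ever achieved is 4 of 8.
From crossing 7 on, no configuration arises that was not already reachable earlier: only 44 distinct safe configurations (who is on which side, and where the canoe is) can ever be reached, none of them has everyone across, and every continuation just revisits them. So no valid plan exists.

No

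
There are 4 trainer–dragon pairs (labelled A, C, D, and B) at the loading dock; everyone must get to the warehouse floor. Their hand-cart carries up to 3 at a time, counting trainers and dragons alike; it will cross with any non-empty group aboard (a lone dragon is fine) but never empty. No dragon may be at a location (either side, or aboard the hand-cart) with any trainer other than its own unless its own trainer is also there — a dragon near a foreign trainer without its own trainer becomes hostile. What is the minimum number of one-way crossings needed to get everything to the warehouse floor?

9

Counting alone: each trip to the warehouse floor takes at most 3 across and each return brings at least 1 back, so after t trips out (and t−1 returns) at most 3t − (t−1) of the 8 are across; that first reaches 8 at t = 4, so at least 7 crossings are needed.
The safety rule pushes this higher. Following every safe sequence of crossings, the most of the 8 that can be at the warehouse floor as the hand-cart arrives there on crossing 7 is 7 — never all 8.
So no plan with fewer than 9 crossings exists, and this one achieves 9:
1. dragon A and trainer A cross → the warehouse floor.
2. trainer A crosses ← the loading dock.
3. dragon C, trainer A, and trainer C cross → the warehouse floor.
4. dragon A and trainer A cross ← the loading dock.
5. trainer A, trainer B, and trainer D cross → the warehouse floor.
6. dragon C crosses ← the loading dock.
7. dragon A and dragon C cross → the warehouse floor.
8. dragon A crosses ← the loading dock.
9. dragon A, dragon B, and dragon D cross → the warehouse floor.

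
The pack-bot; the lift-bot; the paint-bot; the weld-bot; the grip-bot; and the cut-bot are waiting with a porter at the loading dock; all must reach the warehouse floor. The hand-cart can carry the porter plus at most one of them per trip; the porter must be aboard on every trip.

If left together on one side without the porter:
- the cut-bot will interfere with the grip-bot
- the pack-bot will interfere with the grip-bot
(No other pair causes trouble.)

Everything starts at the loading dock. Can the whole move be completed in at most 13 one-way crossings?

Yes — this plan uses 13 crossings (≤ 13):
1. Porter goes to the warehouse floor with the grip-bot.  [the loading dock: the cut-bot, the lift-bot, the pack-bot, the paint-bot, the weld-bot | the warehouse floor: the grip-bot]
2. Porter goes back to the loading dock alone.  [the loading dock: the cut-bot, the lift-bot, the pack-bot, the paint-bot, the weld-bot | the warehouse floor: the grip-bot]
3. Porter goes to the warehouse floor with the pack-bot.  [the loading dock: the cut-bot, the lift-bot, the paint-bot, the weld-bot | the warehouse floor: the grip-bot, the pack-bot]
4. Porter goes back to the loading dock with the grip-bot.  [the loading dock: the cut-bot, the grip-bot, the lift-bot, the paint-bot, the weld-bot | the warehouse floor: the pack-bot]
5. Porter goes to the warehouse floor with the cut-bot.  [the loading dock: the grip-bot, the lift-bot, the paint-bot, the weld-bot | the warehouse floor: the cut-bot, the pack-bot]
6. Porter goes back to the loading dock alone.  [the loading dock: the grip-bot, the lift-bot, the paint-bot, the weld-bot | the warehouse floor: the cut-bot, the pack-bot]
7. Porter goes to the warehouse floor with the lift-bot.  [the loading dock: the grip-bot, the paint-bot, the weld-bot | the warehouse floor: the cut-bot, the lift-bot, the pack-bot]
8. Porter goes back to the loading dock alone.  [the loading dock: the grip-bot, the paint-bot, the weld-bot | the warehouse floor: the cut-bot, the lift-bot, the pack-bot]
9. Porter goes to the warehouse floor with the paint-bot.  [the loading dock: the grip-bot, the weld-bot | the warehouse floor: the cut-bot, the lift-bot, the pack-bot, the paint-bot]
10. Porter goes back to the loading dock alone.  [the loading dock: the grip-bot, the weld-bot | the warehouse floor: the cut-bot, the lift-bot, the pack-bot, the paint-bot]
11. Porter goes to the warehouse floor with the weld-bot.  [the loading dock: the grip-bot | the warehouse floor: the cut-bot, the lift-bot, the pack-bot, the paint-bot, the weld-bot]
12. Porter goes back to the loading dock alone.  [the loading dock: the grip-bot | the warehouse floor: the cut-bot, the lift-bot, the pack-bot, the paint-bot, the weld-bot]
13. Porter goes to the warehouse floor with the grip-bot.  [the loading dock: — | the warehouse floor: the cut-bot, the grip-bot, the lift-bot, the pack-bot, the paint-bot, the weld-bot]

Yes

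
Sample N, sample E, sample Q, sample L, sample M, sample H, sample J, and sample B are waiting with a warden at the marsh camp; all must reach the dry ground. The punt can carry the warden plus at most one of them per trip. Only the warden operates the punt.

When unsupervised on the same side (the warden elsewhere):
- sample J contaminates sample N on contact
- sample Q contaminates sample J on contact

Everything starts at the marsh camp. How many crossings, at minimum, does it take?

Counting alone: the warden can take at most 1 across per trip to the dry ground, so moving all 8 needs at least 8 loaded trips out, with a return between consecutive ones — at least 15 crossings.
The safety rule pushes this higher. Following every safe sequence of crossings, the most of the 8 that can be at the dry ground as the punt arrives there on crossing 15 is 7 — never all 8.
So no plan with fewer than 17 crossings exists, and this one achieves 17:
1. Warden goes to the dry ground with sample J.  [the marsh camp: sample B, sample E, sample H, sample L, sample M, sample N, sample Q | the dry ground: sample J]
2. Warden goes back to the marsh camp alone.  [the marsh camp: sample B, sample E, sample H, sample L, sample M, sample N, sample Q | the dry ground: sample J]
3. Warden goes to the dry ground with sample N.  [the marsh camp: sample B, sample E, sample H, sample L, sample M, sample Q | the dry ground: sample J, sample N]
4. Warden goes back to the marsh camp with sample J.  [the marsh camp: sample B, sample E, sample H, sample J, sample L, sample M, sample Q | the dry ground: sample N]
5. Warden goes to the dry ground with sample Q.  [the marsh camp: sample B, sample E, sample H, sample J, sample L, sample M | the dry ground: sample N, sample Q]
6. Warden goes back to the marsh camp alone.  [the marsh camp: sample B, sample E, sample H, sample J, sample L, sample M | the dry ground: sample N, sample Q]
7. Warden goes to the dry ground with sample E.  [the marsh camp: sample B, sample H, sample J, sample L, sample M | the dry ground: sample E, sample N, sample Q]
8. Warden goes back to the marsh camp alone.  [the marsh camp: sample B, sample H, sample J, sample L, sample M | the dry ground: sample E, sample N, sample Q]
9. Warden goes to the dry ground with sample L.  [the marsh camp: sample B, sample H, sample J, sample M | the dry ground: sample E, sample L, sample N, sample Q]
10. Warden goes back to the marsh camp alone.  [the marsh camp: sample B, sample H, sample J, sample M | the dry ground: sample E, sample L, sample N, sample Q]
11. Warden goes to the dry ground with sample M.  [the marsh camp: sample B, sample H, sample J | the dry ground: sample E, sample L, sample M, sample N, sample Q]
12. Warden goes back to the marsh camp alone.  [the marsh camp: sample B, sample H, sample J | the dry ground: sample E, sample L, sample M, sample N, sample Q]
13. Warden goes to the dry ground with sample H.  [the marsh camp: sample B, sample J | the dry ground: sample E, sample H, sample L, sample M, sample N, sample Q]
14. Warden goes back to the marsh camp alone.  [the marsh camp: sample B, sample J | the dry ground: sample E, sample H, sample L, sample M, sample N, sample Q]
15. Warden goes to the dry ground with sample B.  [the marsh camp: sample J | the dry ground: sample B, sample E, sample H, sample L, sample M, sample N, sample Q]
16. Warden goes back to the marsh camp alone.  [the marsh camp: sample J | the dry ground: sample B, sample E, sample H, sample L, sample M, sample N, sample Q]
17. Warden goes to the dry ground with sample J.  [the marsh camp: — | the dry ground: sample B, sample E, sample H, sample J, sample L, sample M, sample N, sample Q]

17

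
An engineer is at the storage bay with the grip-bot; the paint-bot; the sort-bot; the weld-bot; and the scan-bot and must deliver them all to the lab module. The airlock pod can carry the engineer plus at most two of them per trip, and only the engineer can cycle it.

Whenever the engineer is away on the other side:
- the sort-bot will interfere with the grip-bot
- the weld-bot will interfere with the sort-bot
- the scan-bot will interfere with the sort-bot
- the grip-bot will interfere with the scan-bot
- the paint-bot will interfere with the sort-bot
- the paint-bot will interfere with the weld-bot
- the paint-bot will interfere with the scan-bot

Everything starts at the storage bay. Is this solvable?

No

Whatever the first load, the items left behind include a forbidden pair without the engineer. No opening move is safe, so no plan exists.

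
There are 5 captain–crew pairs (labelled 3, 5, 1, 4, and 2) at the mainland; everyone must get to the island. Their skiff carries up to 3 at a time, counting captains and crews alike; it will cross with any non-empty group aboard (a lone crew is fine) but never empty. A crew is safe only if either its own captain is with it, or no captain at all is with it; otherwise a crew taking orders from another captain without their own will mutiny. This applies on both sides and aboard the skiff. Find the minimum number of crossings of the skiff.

11

Counting alone: each trip to the island takes at most 3 across and each return brings at least 1 back, so after t trips out (and t−1 returns) at most 3t − (t−1) of the 10 are across; that first reaches 10 at t = 5, so at least 9 crossings are needed.
The safety rule pushes this higher. Following every safe sequence of crossings, the most of the 10 that can be at the island as the skiff arrives there on crossing 9 is 9 — never all 10.
So no plan with fewer than 11 crossings exists, and this one achieves 11:
1. captain 3 and crew 3 cross → the island.
2. captain 3 crosses ← the mainland.
3. crew 1, crew 4, and crew 5 cross → the island.
4. crew 3 crosses ← the mainland.
5. captain 1, captain 4, and captain 5 cross → the island.
6. captain 5 and crew 5 cross ← the mainland.
7. captain 2, captain 3, and captain 5 cross → the island.
8. crew 1 crosses ← the mainland.
9. crew 3 and crew 5 cross → the island.
10. crew 3 crosses ← the mainland.
11. crew 1, crew 2, and crew 3 cross → the island.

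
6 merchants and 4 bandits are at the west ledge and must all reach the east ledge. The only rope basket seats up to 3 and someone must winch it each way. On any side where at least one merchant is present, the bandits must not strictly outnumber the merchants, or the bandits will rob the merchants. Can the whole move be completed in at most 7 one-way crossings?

No

Counting alone: each trip to the east ledge takes at most 3 across and each return brings at least 1 back, so after t trips out (and t−1 returns) at most 3t − (t−1) of the 10 are across; that first reaches 10 at t = 5, so at least 9 crossings are needed.
Since 7 < 9, 7 crossings cannot be enough. (The shortest complete plan in fact takes 9:)
1. 2 bandits → the east ledge.  (the west ledge: 6M 2B; the east ledge: 0M 2B)
2. 1 bandit ← the west ledge.  (the west ledge: 6M 3B; the east ledge: 0M 1B)
3. 3 bandits → the east ledge.  (the west ledge: 6M 0B; the east ledge: 0M 4B)
4. 1 bandit ← the west ledge.  (the west ledge: 6M 1B; the east ledge: 0M 3B)
5. 3 merchants → the east ledge.  (the west ledge: 3M 1B; the east ledge: 3M 3B)
6. 1 bandit ← the west ledge.  (the west ledge: 3M 2B; the east ledge: 3M 2B)
7. 1 merchant and 2 bandits → the east ledge.  (the west ledge: 2M 0B; the east ledge: 4M 4B)
8. 1 bandit ← the west ledge.  (the west ledge: 2M 1B; the east ledge: 4M 3B)
9. 2 merchants and 1 bandit → the east ledge.  (the west ledge: 0M 0B; the east ledge: 6M 4B)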